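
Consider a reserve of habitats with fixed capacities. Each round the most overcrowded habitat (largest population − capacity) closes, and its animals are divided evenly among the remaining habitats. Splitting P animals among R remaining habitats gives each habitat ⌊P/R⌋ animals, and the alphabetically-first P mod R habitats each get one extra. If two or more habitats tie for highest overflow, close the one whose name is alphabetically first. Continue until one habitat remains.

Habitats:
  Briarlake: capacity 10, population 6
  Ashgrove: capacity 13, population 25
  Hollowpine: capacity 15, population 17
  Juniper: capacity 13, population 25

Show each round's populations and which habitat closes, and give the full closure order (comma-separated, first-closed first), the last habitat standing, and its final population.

Round 1: Ashgrove=25 Briarlake=6 Hollowpine=17 Juniper=25 → close Ashgrove (overflow 12)
  25÷3 = 8 each, +1 to first 1
Round 2: Briarlake=15 Hollowpine=25 Juniper=33 → close Juniper (overflow 20)
  33÷2 = 16 each, +1 to first 1
Round 3: Briarlake=32 Hollowpine=41 → close Hollowpine (overflow 26)
  41÷1 = 41 each, +1 to first 0

Closure order: Ashgrove, Juniper, Hollowpine
Last habitat: Briarlake with 73 animals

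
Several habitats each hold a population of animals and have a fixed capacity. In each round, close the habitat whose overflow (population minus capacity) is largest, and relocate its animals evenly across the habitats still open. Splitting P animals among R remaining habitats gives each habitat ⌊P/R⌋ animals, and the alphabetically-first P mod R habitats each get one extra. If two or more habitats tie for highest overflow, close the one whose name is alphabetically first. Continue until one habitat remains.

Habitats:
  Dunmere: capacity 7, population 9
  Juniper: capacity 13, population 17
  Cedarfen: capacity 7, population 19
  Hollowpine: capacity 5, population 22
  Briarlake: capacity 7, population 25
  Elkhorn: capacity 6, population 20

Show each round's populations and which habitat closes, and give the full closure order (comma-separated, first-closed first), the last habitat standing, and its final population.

Round 1: Briarlake=25 Cedarfen=19 Dunmere=9 Elkhorn=20 Hollowpine=22 Juniper=17 → close Briarlake (overflow 18)
  25÷5 = 5 each, +1 to first 0
Round 2: Cedarfen=24 Dunmere=14 Elkhorn=25 Hollowpine=27 Juniper=22 → close Hollowpine (overflow 22)
  27÷4 = 6 each, +1 to first 3
Round 3: Cedarfen=31 Dunmere=21 Elkhorn=32 Juniper=28 → close Elkhorn (overflow 26)
  32÷3 = 10 each, +1 to first 2
Round 4: Cedarfen=42 Dunmere=32 Juniper=38 → close Cedarfen (overflow 35)
  42÷2 = 21 each, +1 to first 0
Round 5: Dunmere=53 Juniper=59 → close Dunmere (overflow 46)
  53÷1 = 53 each, +1 to first 0

Closure order: Briarlake, Hollowpine, Elkhorn, Cedarfen, Dunmere
Last habitat: Juniper with 112 animals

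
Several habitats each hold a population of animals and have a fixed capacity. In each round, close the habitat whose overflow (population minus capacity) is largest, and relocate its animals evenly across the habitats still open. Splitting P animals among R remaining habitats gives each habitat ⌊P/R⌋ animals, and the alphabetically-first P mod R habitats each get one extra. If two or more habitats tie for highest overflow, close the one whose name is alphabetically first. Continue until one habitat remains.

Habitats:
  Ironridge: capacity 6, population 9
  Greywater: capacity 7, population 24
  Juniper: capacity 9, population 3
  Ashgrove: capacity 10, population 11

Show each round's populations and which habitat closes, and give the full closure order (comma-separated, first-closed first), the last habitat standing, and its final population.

Round 1: Ashgrove=11 Greywater=24 Ironridge=9 Juniper=3 → close Greywater (overflow 17)
  24÷3 = 8 each, +1 to first 0
Round 2: Ashgrove=19 Ironridge=17 Juniper=11 → close Ironridge (overflow 11)
  17÷2 = 8 each, +1 to first 1
Round 3: Ashgrove=28 Juniper=19 → close Ashgrove (overflow 18)
  28÷1 = 28 each, +1 to first 0

Closure order: Greywater, Ironridge, Ashgrove
Last habitat: Juniper with 47 animals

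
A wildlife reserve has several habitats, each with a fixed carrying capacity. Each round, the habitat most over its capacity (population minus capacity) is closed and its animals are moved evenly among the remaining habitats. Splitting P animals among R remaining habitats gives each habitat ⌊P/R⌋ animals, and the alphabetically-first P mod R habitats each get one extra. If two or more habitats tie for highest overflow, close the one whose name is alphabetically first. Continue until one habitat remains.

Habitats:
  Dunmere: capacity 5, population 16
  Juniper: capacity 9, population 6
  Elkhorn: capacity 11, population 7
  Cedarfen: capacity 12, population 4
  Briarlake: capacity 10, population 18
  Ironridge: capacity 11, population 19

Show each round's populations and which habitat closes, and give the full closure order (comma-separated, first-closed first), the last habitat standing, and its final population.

Round 1: Briarlake=18 Cedarfen=4 Dunmere=16 Elkhorn=7 Ironridge=19 Juniper=6 → close Dunmere (overflow 11)
  16÷5 = 3 each, +1 to first 1
Round 2: Briarlake=22 Cedarfen=7 Elkhorn=10 Ironridge=22 Juniper=9 → close Briarlake (overflow 12)
  22÷4 = 5 each, +1 to first 2
Round 3: Cedarfen=13 Elkhorn=16 Ironridge=27 Juniper=14 → close Ironridge (overflow 16)
  27÷3 = 9 each, +1 to first 0
Round 4: Cedarfen=22 Elkhorn=25 Juniper=23 → close Elkhorn (overflow 14)
  25÷2 = 12 each, +1 to first 1
Round 5: Cedarfen=35 Juniper=35 → close Juniper (overflow 26)
  35÷1 = 35 each, +1 to first 0

Closure order: Dunmere, Briarlake, Ironridge, Elkhorn, Juniper
Last habitat: Cedarfen with 70 animals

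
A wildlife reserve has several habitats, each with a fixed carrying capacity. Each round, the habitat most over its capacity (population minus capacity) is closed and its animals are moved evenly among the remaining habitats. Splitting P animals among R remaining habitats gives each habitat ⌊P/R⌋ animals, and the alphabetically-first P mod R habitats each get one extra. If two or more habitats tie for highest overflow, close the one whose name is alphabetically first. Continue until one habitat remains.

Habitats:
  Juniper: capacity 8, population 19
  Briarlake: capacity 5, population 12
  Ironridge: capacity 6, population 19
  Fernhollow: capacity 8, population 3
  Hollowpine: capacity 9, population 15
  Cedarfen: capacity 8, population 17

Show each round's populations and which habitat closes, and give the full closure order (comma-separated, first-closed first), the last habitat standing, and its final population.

Closure order: Ironridge, Juniper, Cedarfen, Briarlake, Hollowpine
Last habitat: Fernhollow with 85 animals

Round 1: Briarlake=12 Cedarfen=17 Fernhollow=3 Hollowpine=15 Ironridge=19 Juniper=19 → close Ironridge (overflow 13)
  19÷5 = 3 each, +1 to first 4
Round 2: Briarlake=16 Cedarfen=21 Fernhollow=7 Hollowpine=19 Juniper=22 → close Juniper (overflow 14)
  22÷4 = 5 each, +1 to first 2
Round 3: Briarlake=22 Cedarfen=27 Fernhollow=12 Hollowpine=24 → close Cedarfen (overflow 19)
  27÷3 = 9 each, +1 to first 0
Round 4: Briarlake=31 Fernhollow=21 Hollowpine=33 → close Briarlake (overflow 26)
  31÷2 = 15 each, +1 to first 1
Round 5: Fernhollow=37 Hollowpine=48 → close Hollowpine (overflow 39)
  48÷1 = 48 each, +1 to first 0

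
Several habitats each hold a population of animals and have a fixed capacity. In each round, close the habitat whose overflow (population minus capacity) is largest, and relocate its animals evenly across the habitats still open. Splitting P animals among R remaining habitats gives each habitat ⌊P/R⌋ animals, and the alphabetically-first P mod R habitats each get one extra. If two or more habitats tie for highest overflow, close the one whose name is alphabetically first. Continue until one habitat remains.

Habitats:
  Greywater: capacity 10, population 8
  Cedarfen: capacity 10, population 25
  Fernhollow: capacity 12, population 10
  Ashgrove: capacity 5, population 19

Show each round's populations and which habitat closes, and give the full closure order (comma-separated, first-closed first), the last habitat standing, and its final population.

Closure order: Cedarfen, Ashgrove, Fernhollow
Last habitat: Greywater with 62 animals

Round 1: Ashgrove=19 Cedarfen=25 Fernhollow=10 Greywater=8 → close Cedarfen (overflow 15)
  25÷3 = 8 each, +1 to first 1
Round 2: Ashgrove=28 Fernhollow=18 Greywater=16 → close Ashgrove (overflow 23)
  28÷2 = 14 each, +1 to first 0
Round 3: Fernhollow=32 Greywater=30 → close Fernhollow (overflow 20)
  32÷1 = 32 each, +1 to first 0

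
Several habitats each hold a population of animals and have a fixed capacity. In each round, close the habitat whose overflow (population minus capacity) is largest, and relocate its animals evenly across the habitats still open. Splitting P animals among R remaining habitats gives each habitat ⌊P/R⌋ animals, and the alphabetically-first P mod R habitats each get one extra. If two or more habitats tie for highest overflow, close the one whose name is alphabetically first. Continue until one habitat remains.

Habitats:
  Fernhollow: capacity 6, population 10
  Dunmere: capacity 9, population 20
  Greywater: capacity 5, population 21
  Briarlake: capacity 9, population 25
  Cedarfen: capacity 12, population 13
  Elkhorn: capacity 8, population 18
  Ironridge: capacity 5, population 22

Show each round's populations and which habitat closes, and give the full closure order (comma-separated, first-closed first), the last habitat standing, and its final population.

Closure order: Ironridge, Briarlake, Greywater, Dunmere, Elkhorn, Cedarfen
Last habitat: Fernhollow with 129 animals

Round 1: Briarlake=25 Cedarfen=13 Dunmere=20 Elkhorn=18 Fernhollow=10 Greywater=21 Ironridge=22 → close Ironridge (overflow 17)
  22÷6 = 3 each, +1 to first 4
Round 2: Briarlake=29 Cedarfen=17 Dunmere=24 Elkhorn=22 Fernhollow=13 Greywater=24 → close Briarlake (overflow 20)
  29÷5 = 5 each, +1 to first 4
Round 3: Cedarfen=23 Dunmere=30 Elkhorn=28 Fernhollow=19 Greywater=29 → close Greywater (overflow 24)
  29÷4 = 7 each, +1 to first 1
Round 4: Cedarfen=31 Dunmere=37 Elkhorn=35 Fernhollow=26 → close Dunmere (overflow 28)
  37÷3 = 12 each, +1 to first 1
Round 5: Cedarfen=44 Elkhorn=47 Fernhollow=38 → close Elkhorn (overflow 39)
  47÷2 = 23 each, +1 to first 1
Round 6: Cedarfen=68 Fernhollow=61 → close Cedarfen (overflow 56)
  68÷1 = 68 each, +1 to first 0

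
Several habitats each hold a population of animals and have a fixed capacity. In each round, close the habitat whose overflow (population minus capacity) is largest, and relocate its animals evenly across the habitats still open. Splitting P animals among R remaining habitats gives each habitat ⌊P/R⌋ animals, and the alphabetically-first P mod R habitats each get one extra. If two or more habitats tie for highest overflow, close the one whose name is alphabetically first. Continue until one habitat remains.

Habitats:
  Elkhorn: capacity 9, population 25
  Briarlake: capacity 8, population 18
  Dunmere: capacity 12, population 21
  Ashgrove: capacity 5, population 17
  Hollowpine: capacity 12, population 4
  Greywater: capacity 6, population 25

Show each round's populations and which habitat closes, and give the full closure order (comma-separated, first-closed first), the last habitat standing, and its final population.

Round 1: Ashgrove=17 Briarlake=18 Dunmere=21 Elkhorn=25 Greywater=25 Hollowpine=4 → close Greywater (overflow 19)
  25÷5 = 5 each, +1 to first 0
Round 2: Ashgrove=22 Briarlake=23 Dunmere=26 Elkhorn=30 Hollowpine=9 → close Elkhorn (overflow 21)
  30÷4 = 7 each, +1 to first 2
Round 3: Ashgrove=30 Briarlake=31 Dunmere=33 Hollowpine=16 → close Ashgrove (overflow 25)
  30÷3 = 10 each, +1 to first 0
Round 4: Briarlake=41 Dunmere=43 Hollowpine=26 → close Briarlake (overflow 33)
  41÷2 = 20 each, +1 to first 1
Round 5: Dunmere=64 Hollowpine=46 → close Dunmere (overflow 52)
  64÷1 = 64 each, +1 to first 0

Closure order: Greywater, Elkhorn, Ashgrove, Briarlake, Dunmere
Last habitat: Hollowpine with 110 animals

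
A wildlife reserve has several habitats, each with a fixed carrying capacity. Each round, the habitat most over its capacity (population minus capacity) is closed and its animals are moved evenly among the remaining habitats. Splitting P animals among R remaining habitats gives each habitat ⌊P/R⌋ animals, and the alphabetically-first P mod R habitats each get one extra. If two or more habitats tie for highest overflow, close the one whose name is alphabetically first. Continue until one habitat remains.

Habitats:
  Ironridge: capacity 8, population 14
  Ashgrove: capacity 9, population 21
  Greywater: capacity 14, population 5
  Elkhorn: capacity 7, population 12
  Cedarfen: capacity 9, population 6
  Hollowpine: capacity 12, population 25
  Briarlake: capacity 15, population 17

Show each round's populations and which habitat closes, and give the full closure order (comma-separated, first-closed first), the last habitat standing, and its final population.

Closure order: Hollowpine, Ashgrove, Ironridge, Elkhorn, Briarlake, Cedarfen
Last habitat: Greywater with 100 animals

Round 1: Ashgrove=21 Briarlake=17 Cedarfen=6 Elkhorn=12 Greywater=5 Hollowpine=25 Ironridge=14 → close Hollowpine (overflow 13)
  25÷6 = 4 each, +1 to first 1
Round 2: Ashgrove=26 Briarlake=21 Cedarfen=10 Elkhorn=16 Greywater=9 Ironridge=18 → close Ashgrove (overflow 17)
  26÷5 = 5 each, +1 to first 1
Round 3: Briarlake=27 Cedarfen=15 Elkhorn=21 Greywater=14 Ironridge=23 → close Ironridge (overflow 15)
  23÷4 = 5 each, +1 to first 3
Round 4: Briarlake=33 Cedarfen=21 Elkhorn=27 Greywater=19 → close Elkhorn (overflow 20)
  27÷3 = 9 each, +1 to first 0
Round 5: Briarlake=42 Cedarfen=30 Greywater=28 → close Briarlake (overflow 27)
  42÷2 = 21 each, +1 to first 0
Round 6: Cedarfen=51 Greywater=49 → close Cedarfen (overflow 42)
  51÷1 = 51 each, +1 to first 0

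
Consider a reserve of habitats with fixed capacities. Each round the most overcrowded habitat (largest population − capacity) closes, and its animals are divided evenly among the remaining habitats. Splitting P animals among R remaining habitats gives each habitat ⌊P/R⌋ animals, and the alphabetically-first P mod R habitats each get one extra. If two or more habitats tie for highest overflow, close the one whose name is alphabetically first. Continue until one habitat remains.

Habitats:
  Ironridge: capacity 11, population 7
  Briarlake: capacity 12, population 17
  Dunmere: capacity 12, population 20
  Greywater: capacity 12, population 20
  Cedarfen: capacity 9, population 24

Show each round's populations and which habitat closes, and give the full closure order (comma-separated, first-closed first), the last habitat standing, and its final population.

Closure order: Cedarfen, Dunmere, Greywater, Briarlake
Last habitat: Ironridge with 88 animals

Round 1: Briarlake=17 Cedarfen=24 Dunmere=20 Greywater=20 Ironridge=7 → close Cedarfen (overflow 15)
  24÷4 = 6 each, +1 to first 0
Round 2: Briarlake=23 Dunmere=26 Greywater=26 Ironridge=13 → close Dunmere (overflow 14)
  26÷3 = 8 each, +1 to first 2
Round 3: Briarlake=32 Greywater=35 Ironridge=21 → close Greywater (overflow 23)
  35÷2 = 17 each, +1 to first 1
Round 4: Briarlake=50 Ironridge=38 → close Briarlake (overflow 38)
  50÷1 = 50 each, +1 to first 0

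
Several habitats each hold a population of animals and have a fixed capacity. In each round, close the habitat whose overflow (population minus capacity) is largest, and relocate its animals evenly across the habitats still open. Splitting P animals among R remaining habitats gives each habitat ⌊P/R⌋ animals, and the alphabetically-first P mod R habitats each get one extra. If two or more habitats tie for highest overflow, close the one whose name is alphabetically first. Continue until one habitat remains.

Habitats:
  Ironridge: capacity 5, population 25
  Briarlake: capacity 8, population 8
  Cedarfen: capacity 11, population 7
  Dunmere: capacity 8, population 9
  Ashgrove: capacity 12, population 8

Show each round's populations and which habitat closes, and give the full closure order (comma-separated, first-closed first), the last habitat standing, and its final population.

Closure order: Ironridge, Dunmere, Briarlake, Ashgrove
Last habitat: Cedarfen with 57 animals

Round 1: Ashgrove=8 Briarlake=8 Cedarfen=7 Dunmere=9 Ironridge=25 → close Ironridge (overflow 20)
  25÷4 = 6 each, +1 to first 1
Round 2: Ashgrove=15 Briarlake=14 Cedarfen=13 Dunmere=15 → close Dunmere (overflow 7)
  15÷3 = 5 each, +1 to first 0
Round 3: Ashgrove=20 Briarlake=19 Cedarfen=18 → close Briarlake (overflow 11)
  19÷2 = 9 each, +1 to first 1
Round 4: Ashgrove=30 Cedarfen=27 → close Ashgrove (overflow 18)
  30÷1 = 30 each, +1 to first 0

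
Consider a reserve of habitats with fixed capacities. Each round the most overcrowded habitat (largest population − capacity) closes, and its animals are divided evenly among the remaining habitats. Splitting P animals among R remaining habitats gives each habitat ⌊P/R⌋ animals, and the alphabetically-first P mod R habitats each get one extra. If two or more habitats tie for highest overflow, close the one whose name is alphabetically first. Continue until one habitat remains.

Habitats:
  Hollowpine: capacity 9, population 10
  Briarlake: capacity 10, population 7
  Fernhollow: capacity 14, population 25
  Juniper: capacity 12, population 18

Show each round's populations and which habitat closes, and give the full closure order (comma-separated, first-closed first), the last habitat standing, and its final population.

Round 1: Briarlake=7 Fernhollow=25 Hollowpine=10 Juniper=18 → close Fernhollow (overflow 11)
  25÷3 = 8 each, +1 to first 1
Round 2: Briarlake=16 Hollowpine=18 Juniper=26 → close Juniper (overflow 14)
  26÷2 = 13 each, +1 to first 0
Round 3: Briarlake=29 Hollowpine=31 → close Hollowpine (overflow 22)
  31÷1 = 31 each, +1 to first 0

Closure order: Fernhollow, Juniper, Hollowpine
Last habitat: Briarlake with 60 animals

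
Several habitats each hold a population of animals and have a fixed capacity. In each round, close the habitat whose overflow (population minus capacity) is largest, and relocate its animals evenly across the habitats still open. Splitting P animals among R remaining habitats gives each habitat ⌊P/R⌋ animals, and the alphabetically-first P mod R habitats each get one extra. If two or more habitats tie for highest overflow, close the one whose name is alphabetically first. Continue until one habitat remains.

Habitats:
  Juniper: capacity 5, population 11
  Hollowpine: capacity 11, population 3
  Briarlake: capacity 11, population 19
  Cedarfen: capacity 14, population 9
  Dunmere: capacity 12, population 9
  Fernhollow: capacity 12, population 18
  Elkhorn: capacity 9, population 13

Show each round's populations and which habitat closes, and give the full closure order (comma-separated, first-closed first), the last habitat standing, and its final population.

Round 1: Briarlake=19 Cedarfen=9 Dunmere=9 Elkhorn=13 Fernhollow=18 Hollowpine=3 Juniper=11 → close Briarlake (overflow 8)
  19÷6 = 3 each, +1 to first 1
Round 2: Cedarfen=13 Dunmere=12 Elkhorn=16 Fernhollow=21 Hollowpine=6 Juniper=14 → close Fernhollow (overflow 9)
  21÷5 = 4 each, +1 to first 1
Round 3: Cedarfen=18 Dunmere=16 Elkhorn=20 Hollowpine=10 Juniper=18 → close Juniper (overflow 13)
  18÷4 = 4 each, +1 to first 2
Round 4: Cedarfen=23 Dunmere=21 Elkhorn=24 Hollowpine=14 → close Elkhorn (overflow 15)
  24÷3 = 8 each, +1 to first 0
Round 5: Cedarfen=31 Dunmere=29 Hollowpine=22 → close Cedarfen (overflow 17)
  31÷2 = 15 each, +1 to first 1
Round 6: Dunmere=45 Hollowpine=37 → close Dunmere (overflow 33)
  45÷1 = 45 each, +1 to first 0

Closure order: Briarlake, Fernhollow, Juniper, Elkhorn, Cedarfen, Dunmere
Last habitat: Hollowpine with 82 animals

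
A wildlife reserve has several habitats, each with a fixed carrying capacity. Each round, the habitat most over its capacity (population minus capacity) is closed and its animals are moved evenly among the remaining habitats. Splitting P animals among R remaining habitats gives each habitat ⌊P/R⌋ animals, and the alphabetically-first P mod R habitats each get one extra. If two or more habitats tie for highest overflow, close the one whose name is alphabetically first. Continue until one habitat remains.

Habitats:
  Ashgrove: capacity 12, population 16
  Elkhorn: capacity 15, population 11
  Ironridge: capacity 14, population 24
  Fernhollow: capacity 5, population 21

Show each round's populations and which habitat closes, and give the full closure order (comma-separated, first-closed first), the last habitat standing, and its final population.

Closure order: Fernhollow, Ironridge, Ashgrove
Last habitat: Elkhorn with 72 animals

Round 1: Ashgrove=16 Elkhorn=11 Fernhollow=21 Ironridge=24 → close Fernhollow (overflow 16)
  21÷3 = 7 each, +1 to first 0
Round 2: Ashgrove=23 Elkhorn=18 Ironridge=31 → close Ironridge (overflow 17)
  31÷2 = 15 each, +1 to first 1
Round 3: Ashgrove=39 Elkhorn=33 → close Ashgrove (overflow 27)
  39÷1 = 39 each, +1 to first 0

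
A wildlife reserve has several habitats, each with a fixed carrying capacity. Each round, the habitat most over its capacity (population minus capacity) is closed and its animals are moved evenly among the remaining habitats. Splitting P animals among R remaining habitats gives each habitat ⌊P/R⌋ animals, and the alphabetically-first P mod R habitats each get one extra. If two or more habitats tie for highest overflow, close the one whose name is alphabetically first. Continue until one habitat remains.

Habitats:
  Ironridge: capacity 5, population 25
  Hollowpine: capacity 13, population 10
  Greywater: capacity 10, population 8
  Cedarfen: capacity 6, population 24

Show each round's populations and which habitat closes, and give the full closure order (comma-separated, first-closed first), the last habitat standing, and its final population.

Round 1: Cedarfen=24 Greywater=8 Hollowpine=10 Ironridge=25 → close Ironridge (overflow 20)
  25÷3 = 8 each, +1 to first 1
Round 2: Cedarfen=33 Greywater=16 Hollowpine=18 → close Cedarfen (overflow 27)
  33÷2 = 16 each, +1 to first 1
Round 3: Greywater=33 Hollowpine=34 → close Greywater (overflow 23)
  33÷1 = 33 each, +1 to first 0

Closure order: Ironridge, Cedarfen, Greywater
Last habitat: Hollowpine with 67 animals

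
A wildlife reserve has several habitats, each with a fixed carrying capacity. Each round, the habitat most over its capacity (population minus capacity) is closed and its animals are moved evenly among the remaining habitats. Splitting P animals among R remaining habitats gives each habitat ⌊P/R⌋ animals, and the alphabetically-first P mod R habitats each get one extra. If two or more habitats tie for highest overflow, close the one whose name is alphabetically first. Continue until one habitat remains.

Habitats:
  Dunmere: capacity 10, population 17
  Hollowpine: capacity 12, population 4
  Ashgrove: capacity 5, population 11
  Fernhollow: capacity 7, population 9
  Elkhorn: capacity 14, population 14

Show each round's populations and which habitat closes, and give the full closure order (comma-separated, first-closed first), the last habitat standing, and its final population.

Closure order: Dunmere, Ashgrove, Fernhollow, Elkhorn
Last habitat: Hollowpine with 55 animals

Round 1: Ashgrove=11 Dunmere=17 Elkhorn=14 Fernhollow=9 Hollowpine=4 → close Dunmere (overflow 7)
  17÷4 = 4 each, +1 to first 1
Round 2: Ashgrove=16 Elkhorn=18 Fernhollow=13 Hollowpine=8 → close Ashgrove (overflow 11)
  16÷3 = 5 each, +1 to first 1
Round 3: Elkhorn=24 Fernhollow=18 Hollowpine=13 → close Fernhollow (overflow 11)
  18÷2 = 9 each, +1 to first 0
Round 4: Elkhorn=33 Hollowpine=22 → close Elkhorn (overflow 19)
  33÷1 = 33 each, +1 to first 0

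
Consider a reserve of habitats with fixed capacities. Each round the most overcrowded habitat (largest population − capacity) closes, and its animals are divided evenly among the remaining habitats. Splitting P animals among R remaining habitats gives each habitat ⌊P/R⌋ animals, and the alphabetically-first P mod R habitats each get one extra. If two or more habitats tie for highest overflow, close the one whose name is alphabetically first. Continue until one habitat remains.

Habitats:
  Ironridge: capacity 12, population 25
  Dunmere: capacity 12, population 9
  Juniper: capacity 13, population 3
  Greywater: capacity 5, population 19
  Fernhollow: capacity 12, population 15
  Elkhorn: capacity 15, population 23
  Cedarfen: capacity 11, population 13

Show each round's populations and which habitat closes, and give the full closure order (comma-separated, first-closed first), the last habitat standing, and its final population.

Round 1: Cedarfen=13 Dunmere=9 Elkhorn=23 Fernhollow=15 Greywater=19 Ironridge=25 Juniper=3 → close Greywater (overflow 14)
  19÷6 = 3 each, +1 to first 1
Round 2: Cedarfen=17 Dunmere=12 Elkhorn=26 Fernhollow=18 Ironridge=28 Juniper=6 → close Ironridge (overflow 16)
  28÷5 = 5 each, +1 to first 3
Round 3: Cedarfen=23 Dunmere=18 Elkhorn=32 Fernhollow=23 Juniper=11 → close Elkhorn (overflow 17)
  32÷4 = 8 each, +1 to first 0
Round 4: Cedarfen=31 Dunmere=26 Fernhollow=31 Juniper=19 → close Cedarfen (overflow 20)
  31÷3 = 10 each, +1 to first 1
Round 5: Dunmere=37 Fernhollow=41 Juniper=29 → close Fernhollow (overflow 29)
  41÷2 = 20 each, +1 to first 1
Round 6: Dunmere=58 Juniper=49 → close Dunmere (overflow 46)
  58÷1 = 58 each, +1 to first 0

Closure order: Greywater, Ironridge, Elkhorn, Cedarfen, Fernhollow, Dunmere
Last habitat: Juniper with 107 animals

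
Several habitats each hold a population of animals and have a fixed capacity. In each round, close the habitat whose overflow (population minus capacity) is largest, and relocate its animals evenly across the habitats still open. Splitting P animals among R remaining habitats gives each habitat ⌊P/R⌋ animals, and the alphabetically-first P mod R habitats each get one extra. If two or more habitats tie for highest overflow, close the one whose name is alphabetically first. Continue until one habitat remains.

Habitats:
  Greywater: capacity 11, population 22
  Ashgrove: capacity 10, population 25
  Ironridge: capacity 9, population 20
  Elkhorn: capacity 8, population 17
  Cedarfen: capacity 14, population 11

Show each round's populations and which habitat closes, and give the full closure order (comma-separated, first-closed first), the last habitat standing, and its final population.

Closure order: Ashgrove, Greywater, Ironridge, Elkhorn
Last habitat: Cedarfen with 95 animals

Round 1: Ashgrove=25 Cedarfen=11 Elkhorn=17 Greywater=22 Ironridge=20 → close Ashgrove (overflow 15)
  25÷4 = 6 each, +1 to first 1
Round 2: Cedarfen=18 Elkhorn=23 Greywater=28 Ironridge=26 → close Greywater (overflow 17)
  28÷3 = 9 each, +1 to first 1
Round 3: Cedarfen=28 Elkhorn=32 Ironridge=35 → close Ironridge (overflow 26)
  35÷2 = 17 each, +1 to first 1
Round 4: Cedarfen=46 Elkhorn=49 → close Elkhorn (overflow 41)
  49÷1 = 49 each, +1 to first 0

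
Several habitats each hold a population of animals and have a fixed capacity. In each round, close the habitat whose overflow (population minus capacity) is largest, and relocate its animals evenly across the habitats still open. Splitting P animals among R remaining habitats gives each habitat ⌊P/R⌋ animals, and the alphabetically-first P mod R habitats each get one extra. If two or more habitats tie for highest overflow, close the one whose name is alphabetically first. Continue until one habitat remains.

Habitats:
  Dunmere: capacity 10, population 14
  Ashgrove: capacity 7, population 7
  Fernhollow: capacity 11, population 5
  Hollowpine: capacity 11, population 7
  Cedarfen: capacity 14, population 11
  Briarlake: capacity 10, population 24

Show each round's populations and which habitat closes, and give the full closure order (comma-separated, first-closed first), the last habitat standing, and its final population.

Closure order: Briarlake, Dunmere, Ashgrove, Cedarfen, Fernhollow
Last habitat: Hollowpine with 68 animals

Round 1: Ashgrove=7 Briarlake=24 Cedarfen=11 Dunmere=14 Fernhollow=5 Hollowpine=7 → close Briarlake (overflow 14)
  24÷5 = 4 each, +1 to first 4
Round 2: Ashgrove=12 Cedarfen=16 Dunmere=19 Fernhollow=10 Hollowpine=11 → close Dunmere (overflow 9)
  19÷4 = 4 each, +1 to first 3
Round 3: Ashgrove=17 Cedarfen=21 Fernhollow=15 Hollowpine=15 → close Ashgrove (overflow 10)
  17÷3 = 5 each, +1 to first 2
Round 4: Cedarfen=27 Fernhollow=21 Hollowpine=20 → close Cedarfen (overflow 13)
  27÷2 = 13 each, +1 to first 1
Round 5: Fernhollow=35 Hollowpine=33 → close Fernhollow (overflow 24)
  35÷1 = 35 each, +1 to first 0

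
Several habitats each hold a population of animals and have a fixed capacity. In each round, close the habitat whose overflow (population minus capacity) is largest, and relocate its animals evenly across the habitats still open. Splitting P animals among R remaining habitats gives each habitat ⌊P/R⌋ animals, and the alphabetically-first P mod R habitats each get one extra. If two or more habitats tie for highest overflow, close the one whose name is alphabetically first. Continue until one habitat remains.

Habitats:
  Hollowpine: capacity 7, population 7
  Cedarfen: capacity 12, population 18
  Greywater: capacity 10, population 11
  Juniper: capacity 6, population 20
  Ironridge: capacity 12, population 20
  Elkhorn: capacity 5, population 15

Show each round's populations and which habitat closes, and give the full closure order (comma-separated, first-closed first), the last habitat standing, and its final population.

Round 1: Cedarfen=18 Elkhorn=15 Greywater=11 Hollowpine=7 Ironridge=20 Juniper=20 → close Juniper (overflow 14)
  20÷5 = 4 each, +1 to first 0
Round 2: Cedarfen=22 Elkhorn=19 Greywater=15 Hollowpine=11 Ironridge=24 → close Elkhorn (overflow 14)
  19÷4 = 4 each, +1 to first 3
Round 3: Cedarfen=27 Greywater=20 Hollowpine=16 Ironridge=28 → close Ironridge (overflow 16)
  28÷3 = 9 each, +1 to first 1
Round 4: Cedarfen=37 Greywater=29 Hollowpine=25 → close Cedarfen (overflow 25)
  37÷2 = 18 each, +1 to first 1
Round 5: Greywater=48 Hollowpine=43 → close Greywater (overflow 38)
  48÷1 = 48 each, +1 to first 0

Closure order: Juniper, Elkhorn, Ironridge, Cedarfen, Greywater
Last habitat: Hollowpine with 91 animals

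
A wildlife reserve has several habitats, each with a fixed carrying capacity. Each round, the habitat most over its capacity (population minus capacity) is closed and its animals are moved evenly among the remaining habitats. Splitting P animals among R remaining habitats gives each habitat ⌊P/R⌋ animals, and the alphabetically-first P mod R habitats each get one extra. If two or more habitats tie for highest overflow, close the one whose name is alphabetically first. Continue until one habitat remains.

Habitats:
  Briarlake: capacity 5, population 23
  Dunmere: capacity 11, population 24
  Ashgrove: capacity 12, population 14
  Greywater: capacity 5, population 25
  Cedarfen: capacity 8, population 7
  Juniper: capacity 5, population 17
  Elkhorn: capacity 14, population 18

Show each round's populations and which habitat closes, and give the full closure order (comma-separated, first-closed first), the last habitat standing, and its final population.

Closure order: Greywater, Briarlake, Dunmere, Juniper, Ashgrove, Elkhorn
Last habitat: Cedarfen with 128 animals

Round 1: Ashgrove=14 Briarlake=23 Cedarfen=7 Dunmere=24 Elkhorn=18 Greywater=25 Juniper=17 → close Greywater (overflow 20)
  25÷6 = 4 each, +1 to first 1
Round 2: Ashgrove=19 Briarlake=27 Cedarfen=11 Dunmere=28 Elkhorn=22 Juniper=21 → close Briarlake (overflow 22)
  27÷5 = 5 each, +1 to first 2
Round 3: Ashgrove=25 Cedarfen=17 Dunmere=33 Elkhorn=27 Juniper=26 → close Dunmere (overflow 22)
  33÷4 = 8 each, +1 to first 1
Round 4: Ashgrove=34 Cedarfen=25 Elkhorn=35 Juniper=34 → close Juniper (overflow 29)
  34÷3 = 11 each, +1 to first 1
Round 5: Ashgrove=46 Cedarfen=36 Elkhorn=46 → close Ashgrove (overflow 34)
  46÷2 = 23 each, +1 to first 0
Round 6: Cedarfen=59 Elkhorn=69 → close Elkhorn (overflow 55)
  69÷1 = 69 each, +1 to first 0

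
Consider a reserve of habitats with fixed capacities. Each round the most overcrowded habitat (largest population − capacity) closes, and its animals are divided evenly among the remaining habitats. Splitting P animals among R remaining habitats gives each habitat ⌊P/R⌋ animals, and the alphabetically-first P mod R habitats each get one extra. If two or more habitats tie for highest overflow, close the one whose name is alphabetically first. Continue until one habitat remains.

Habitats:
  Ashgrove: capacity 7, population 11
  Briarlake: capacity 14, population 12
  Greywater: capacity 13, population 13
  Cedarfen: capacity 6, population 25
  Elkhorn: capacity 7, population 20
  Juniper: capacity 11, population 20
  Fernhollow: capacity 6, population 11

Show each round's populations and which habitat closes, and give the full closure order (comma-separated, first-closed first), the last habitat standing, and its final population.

Closure order: Cedarfen, Elkhorn, Juniper, Ashgrove, Fernhollow, Greywater
Last habitat: Briarlake with 112 animals

Round 1: Ashgrove=11 Briarlake=12 Cedarfen=25 Elkhorn=20 Fernhollow=11 Greywater=13 Juniper=20 → close Cedarfen (overflow 19)
  25÷6 = 4 each, +1 to first 1
Round 2: Ashgrove=16 Briarlake=16 Elkhorn=24 Fernhollow=15 Greywater=17 Juniper=24 → close Elkhorn (overflow 17)
  24÷5 = 4 each, +1 to first 4
Round 3: Ashgrove=21 Briarlake=21 Fernhollow=20 Greywater=22 Juniper=28 → close Juniper (overflow 17)
  28÷4 = 7 each, +1 to first 0
Round 4: Ashgrove=28 Briarlake=28 Fernhollow=27 Greywater=29 → close Ashgrove (overflow 21)
  28÷3 = 9 each, +1 to first 1
Round 5: Briarlake=38 Fernhollow=36 Greywater=38 → close Fernhollow (overflow 30)
  36÷2 = 18 each, +1 to first 0
Round 6: Briarlake=56 Greywater=56 → close Greywater (overflow 43)
  56÷1 = 56 each, +1 to first 0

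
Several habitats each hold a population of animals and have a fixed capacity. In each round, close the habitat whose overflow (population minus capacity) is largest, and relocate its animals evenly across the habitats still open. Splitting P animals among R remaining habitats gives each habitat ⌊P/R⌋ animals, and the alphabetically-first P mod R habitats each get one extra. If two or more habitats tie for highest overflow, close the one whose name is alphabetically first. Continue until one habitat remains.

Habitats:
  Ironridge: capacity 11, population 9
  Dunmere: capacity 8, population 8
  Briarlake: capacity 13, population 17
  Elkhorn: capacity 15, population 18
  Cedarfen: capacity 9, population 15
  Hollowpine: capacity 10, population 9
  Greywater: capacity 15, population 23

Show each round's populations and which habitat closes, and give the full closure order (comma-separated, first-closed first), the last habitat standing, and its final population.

Round 1: Briarlake=17 Cedarfen=15 Dunmere=8 Elkhorn=18 Greywater=23 Hollowpine=9 Ironridge=9 → close Greywater (overflow 8)
  23÷6 = 3 each, +1 to first 5
Round 2: Briarlake=21 Cedarfen=19 Dunmere=12 Elkhorn=22 Hollowpine=13 Ironridge=12 → close Cedarfen (overflow 10)
  19÷5 = 3 each, +1 to first 4
Round 3: Briarlake=25 Dunmere=16 Elkhorn=26 Hollowpine=17 Ironridge=15 → close Briarlake (overflow 12)
  25÷4 = 6 each, +1 to first 1
Round 4: Dunmere=23 Elkhorn=32 Hollowpine=23 Ironridge=21 → close Elkhorn (overflow 17)
  32÷3 = 10 each, +1 to first 2
Round 5: Dunmere=34 Hollowpine=34 Ironridge=31 → close Dunmere (overflow 26)
  34÷2 = 17 each, +1 to first 0
Round 6: Hollowpine=51 Ironridge=48 → close Hollowpine (overflow 41)
  51÷1 = 51 each, +1 to first 0

Closure order: Greywater, Cedarfen, Briarlake, Elkhorn, Dunmere, Hollowpine
Last habitat: Ironridge with 99 animals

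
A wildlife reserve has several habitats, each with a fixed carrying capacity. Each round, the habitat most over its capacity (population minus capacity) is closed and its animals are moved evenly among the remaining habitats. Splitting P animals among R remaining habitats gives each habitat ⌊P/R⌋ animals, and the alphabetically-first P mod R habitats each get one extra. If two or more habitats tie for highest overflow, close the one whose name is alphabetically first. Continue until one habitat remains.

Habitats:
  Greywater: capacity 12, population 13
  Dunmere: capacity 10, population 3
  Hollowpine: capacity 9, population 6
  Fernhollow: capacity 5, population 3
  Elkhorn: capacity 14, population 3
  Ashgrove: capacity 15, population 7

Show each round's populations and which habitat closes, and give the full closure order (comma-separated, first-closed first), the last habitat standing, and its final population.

Round 1: Ashgrove=7 Dunmere=3 Elkhorn=3 Fernhollow=3 Greywater=13 Hollowpine=6 → close Greywater (overflow 1)
  13÷5 = 2 each, +1 to first 3
Round 2: Ashgrove=10 Dunmere=6 Elkhorn=6 Fernhollow=5 Hollowpine=8 → close Fernhollow (overflow 0)
  5÷4 = 1 each, +1 to first 1
Round 3: Ashgrove=12 Dunmere=7 Elkhorn=7 Hollowpine=9 → close Hollowpine (overflow 0)
  9÷3 = 3 each, +1 to first 0
Round 4: Ashgrove=15 Dunmere=10 Elkhorn=10 → close Ashgrove (overflow 0)
  15÷2 = 7 each, +1 to first 1
Round 5: Dunmere=18 Elkhorn=17 → close Dunmere (overflow 8)
  18÷1 = 18 each, +1 to first 0

Closure order: Greywater, Fernhollow, Hollowpine, Ashgrove, Dunmere
Last habitat: Elkhorn with 35 animals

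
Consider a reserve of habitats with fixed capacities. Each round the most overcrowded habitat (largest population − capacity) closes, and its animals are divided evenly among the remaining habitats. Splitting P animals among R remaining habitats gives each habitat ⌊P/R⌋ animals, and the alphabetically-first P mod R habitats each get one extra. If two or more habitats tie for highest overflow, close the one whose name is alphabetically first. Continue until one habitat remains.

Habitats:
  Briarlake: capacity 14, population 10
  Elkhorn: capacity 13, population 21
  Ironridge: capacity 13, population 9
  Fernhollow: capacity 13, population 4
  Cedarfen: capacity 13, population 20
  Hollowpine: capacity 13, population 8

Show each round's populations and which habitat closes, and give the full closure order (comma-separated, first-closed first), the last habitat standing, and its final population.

Closure order: Elkhorn, Cedarfen, Briarlake, Ironridge, Hollowpine
Last habitat: Fernhollow with 72 animals

Round 1: Briarlake=10 Cedarfen=20 Elkhorn=21 Fernhollow=4 Hollowpine=8 Ironridge=9 → close Elkhorn (overflow 8)
  21÷5 = 4 each, +1 to first 1
Round 2: Briarlake=15 Cedarfen=24 Fernhollow=8 Hollowpine=12 Ironridge=13 → close Cedarfen (overflow 11)
  24÷4 = 6 each, +1 to first 0
Round 3: Briarlake=21 Fernhollow=14 Hollowpine=18 Ironridge=19 → close Briarlake (overflow 7)
  21÷3 = 7 each, +1 to first 0
Round 4: Fernhollow=21 Hollowpine=25 Ironridge=26 → close Ironridge (overflow 13)
  26÷2 = 13 each, +1 to first 0
Round 5: Fernhollow=34 Hollowpine=38 → close Hollowpine (overflow 25)
  38÷1 = 38 each, +1 to first 0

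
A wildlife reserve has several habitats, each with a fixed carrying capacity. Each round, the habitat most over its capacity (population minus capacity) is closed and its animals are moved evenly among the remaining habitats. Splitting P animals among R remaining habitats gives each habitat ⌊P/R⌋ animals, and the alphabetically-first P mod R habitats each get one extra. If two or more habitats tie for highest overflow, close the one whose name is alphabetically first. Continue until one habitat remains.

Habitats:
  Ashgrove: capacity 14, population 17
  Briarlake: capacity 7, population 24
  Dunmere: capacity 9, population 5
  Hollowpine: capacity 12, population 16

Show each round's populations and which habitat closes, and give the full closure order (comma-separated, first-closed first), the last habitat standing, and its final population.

Closure order: Briarlake, Hollowpine, Ashgrove
Last habitat: Dunmere with 62 animals

Round 1: Ashgrove=17 Briarlake=24 Dunmere=5 Hollowpine=16 → close Briarlake (overflow 17)
  24÷3 = 8 each, +1 to first 0
Round 2: Ashgrove=25 Dunmere=13 Hollowpine=24 → close Hollowpine (overflow 12)
  24÷2 = 12 each, +1 to first 0
Round 3: Ashgrove=37 Dunmere=25 → close Ashgrove (overflow 23)
  37÷1 = 37 each, +1 to first 0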